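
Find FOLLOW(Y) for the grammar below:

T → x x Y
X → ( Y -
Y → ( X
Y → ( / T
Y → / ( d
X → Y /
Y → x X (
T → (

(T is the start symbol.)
In T → x x Y: Y is at the end, add FOLLOW(T)
In X → ( Y -: Y is followed by '-', add FIRST('-') \ {ε} = { '-' }
In X → Y /: Y is followed by '/', add FIRST('/') \ {ε} = { '/' }

The FOLLOW sets referred to above (computed the same way, to a fixed point):
  FOLLOW(T) = { $, '-', '/' }

Taking the union: FOLLOW(Y) = { $, '-', '/' }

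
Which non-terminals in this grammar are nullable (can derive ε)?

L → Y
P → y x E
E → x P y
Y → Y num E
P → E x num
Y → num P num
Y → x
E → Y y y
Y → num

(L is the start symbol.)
A non-terminal is nullable if it can derive ε (the empty string): either it has an ε-production, or it has a production whose right-hand side consists entirely of nullable non-terminals.

There are no ε-productions, so no non-terminal can derive ε.
No non-terminals are nullable.

Answer: None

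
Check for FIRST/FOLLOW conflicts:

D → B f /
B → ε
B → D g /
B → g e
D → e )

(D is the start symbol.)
Nullable non-terminals: B.
FIRST sets used below: FIRST(D) = { 'e', 'f', 'g' }

B: nullable alternative(s) B → ε; FOLLOW(B) = { 'f' }
  B → ε: FIRST \ {ε} = { } — this is the only nullable alternative, skip
  B → D g /: FIRST \ {ε} = { 'e', 'f', 'g' } — overlaps FOLLOW(B) on { 'f' }: CONFLICT
  B → g e: FIRST \ {ε} = { 'g' } — disjoint from FOLLOW(B)

D has no nullable alternative, so no FIRST/FOLLOW check is needed there.

So the grammar has 1 FIRST/FOLLOW conflict (marked CONFLICT above).

Answer: Yes. B → D g '/' with FOLLOW(B) on { 'f' }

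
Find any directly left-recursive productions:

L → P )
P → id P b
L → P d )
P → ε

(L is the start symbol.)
Direct left recursion occurs when N → N α for some non-terminal N (the right-hand side begins with the left-hand side itself).

L → P ): starts with P
P → id P b: starts with id
L → P d ): starts with P
P → ε: starts with ε

No direct left recursion found.

Answer: No direct left recursion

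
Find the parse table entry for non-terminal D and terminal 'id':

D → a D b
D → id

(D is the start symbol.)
To find M[D, 'id'], we find productions for D where 'id' is in the predict set (PREDICT(N → α) = (FIRST(α) \ {ε}) ∪ (FOLLOW(N) if α ⇒* ε)).

D → a D b: PREDICT = { 'a' }
D → id: PREDICT = { 'id' }
  'id' is in predict set, so this production goes in M[D, 'id']

M[D, 'id'] = D → id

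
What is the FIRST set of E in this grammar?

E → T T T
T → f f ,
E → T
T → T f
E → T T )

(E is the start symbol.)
To compute FIRST(E), examine every production with E on the left-hand side, reading each right-hand side left to right until a non-nullable symbol is reached.

FIRST sets of the other non-terminals involved (by the same procedure, iterated to a fixed point):
  FIRST(T) = { 'f' }

From E → T T T:
  - T is a non-terminal: add FIRST(T) \ {ε} = { 'f' }
    T is not nullable, so stop
From E → T:
  - T is a non-terminal: add FIRST(T) \ {ε} = { 'f' }
    T is not nullable, so stop
From E → T T ):
  - T is a non-terminal: add FIRST(T) \ {ε} = { 'f' }
    T is not nullable, so stop

Collecting: FIRST(E) = { 'f' }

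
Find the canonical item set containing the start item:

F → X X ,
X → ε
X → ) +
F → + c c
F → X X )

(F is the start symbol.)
First, augment the grammar with F' → F
I₀ = CLOSURE({ [F' → . F] }):
  [F' → . F] has the dot before F: add [F → . X X ,], [F → . + c c], [F → . X X )]
  [F → . X X ,] has the dot before X: add [X → .], [X → . ) +]
No further items can be added.

I₀ = { [F → . + c c], [F → . X X )], [F → . X X ,], [F' → . F], [X → . ) +], [X → .] }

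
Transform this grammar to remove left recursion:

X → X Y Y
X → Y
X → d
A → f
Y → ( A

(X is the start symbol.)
X is directly left-recursive. The standard transformation for
  A → A α₁ | ... | A α_m | β₁ | ... | β_n
is
  A  → β₁ A' | ... | β_n A'
  A' → α₁ A' | ... | α_m A' | ε

X → Y becomes X → Y X'
X → d becomes X → d X'
X → X Y Y becomes X' → Y Y X'
Add X' → ε

Productions for other non-terminals are unchanged:
  A → f
  Y → ( A

Resulting grammar:
X → Y X'
X → d X'
X' → Y Y X'
X' → ε
A → f
Y → ( A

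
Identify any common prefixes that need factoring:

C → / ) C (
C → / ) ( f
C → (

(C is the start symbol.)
Yes, C has productions with common prefix '/ )'

Left-factoring is needed when two productions for the same non-terminal
share a common prefix on the right-hand side.

Productions for C:
  C → / ) C (
  C → / ) ( f
  C → (

Found common prefix '/ )' in productions for C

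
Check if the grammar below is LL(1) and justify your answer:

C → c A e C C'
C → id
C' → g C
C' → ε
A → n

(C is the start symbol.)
No. Predict set conflict for C': { 'g' }

A grammar is LL(1) if for each non-terminal N with multiple productions, the predict sets of those productions are pairwise disjoint, where PREDICT(N → α) = (FIRST(α) \ {ε}) ∪ (FOLLOW(N) if α ⇒* ε).

Relevant sets:
  FOLLOW(C') = { $, 'g' }

For C:
  PREDICT(C → c A e C C') = { 'c' }
  PREDICT(C → id) = { 'id' }
For C':
  PREDICT(C' → g C) = { 'g' }
  PREDICT(C' → ε) = { $, 'g' }
A has a single production, so nothing to check there.

Conflict found: Predict set conflict for C': { 'g' }
The grammar is NOT LL(1).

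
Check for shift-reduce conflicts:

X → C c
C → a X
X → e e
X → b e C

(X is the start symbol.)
A shift-reduce conflict occurs when an LR(0) state has both:
  - a complete (reduce) item [A → α .] (dot at the end), and
  - a shift item [B → β . c γ] (dot before a terminal).

Augment with X' → X and build the canonical LR(0) collection (I0 = CLOSURE({[X' → . X]}), then GOTO on every symbol after a dot until no new states appear). It has 11 states:
  I0: { [C → . a X], [X → . C c], [X → . b e C], [X → . e e], [X' → . X] }  — shift
  I1: { [X → C . c] }  — shift
  I2: { [X' → X .] }  — accept
  I3: { [C → . a X], [C → a . X], [X → . C c], [X → . b e C], [X → . e e] }  — shift
  I4: { [X → b . e C] }  — shift
  I5: { [X → e . e] }  — shift
  I6: { [X → e e .] }  — reduce
  I7: { [C → . a X], [X → b e . C] }  — shift
  I8: { [X → b e C .] }  — reduce
  I9: { [C → a X .] }  — reduce
  I10: { [X → C c .] }  — reduce

No state contains both a complete item and a shift item.

Answer: No shift-reduce conflicts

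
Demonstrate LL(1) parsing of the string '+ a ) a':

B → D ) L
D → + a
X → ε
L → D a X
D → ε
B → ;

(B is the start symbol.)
Stack is shown with the top on the left.

Stack      Input      Action
----------------------------
B $        + a ) a $  output B → D ) L
D ) L $    + a ) a $  output D → + a
+ a ) L $  + a ) a $  match '+'
a ) L $    a ) a $    match 'a'
) L $      ) a $      match ')'
L $        a $        output L → D a X
D a X $    a $        output D → ε
a X $      a $        match 'a'
X $        $          output X → ε
$          $          accept

The string is accepted.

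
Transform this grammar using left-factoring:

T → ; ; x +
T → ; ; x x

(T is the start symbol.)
T → ; ; x T'
T' → +
T' → x

Left-factoring transforms A → αβ₁ | αβ₂ into A → αA' and A' → β₁ | β₂
(α is the longest common prefix among the alternatives). Repeat until
no nonterminal has two alternatives with a common prefix.

Round 1: T has alternatives sharing prefix '; ; x'. Introduce T': T → ; ; x T'
  Add: T' → +
  Add: T' → x

No remaining common prefixes — done.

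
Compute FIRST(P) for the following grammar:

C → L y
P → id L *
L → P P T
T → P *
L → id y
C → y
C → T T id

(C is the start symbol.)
{ 'id' }

To compute FIRST(P), examine every production with P on the left-hand side, reading each right-hand side left to right until a non-nullable symbol is reached.

From P → id L *:
  - id is a terminal: add 'id' and stop

Collecting: FIRST(P) = { 'id' }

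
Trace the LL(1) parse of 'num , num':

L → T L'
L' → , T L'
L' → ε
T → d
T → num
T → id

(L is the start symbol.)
LL(1) parsing maintains a stack (initially the start symbol over $) and the input. At each step: if the stack top is a terminal, match it against the current input token; if it is a non-terminal N, replace it with the RHS of M[N, lookahead] (the unique production whose predict set contains the lookahead).

Stack is shown with the top on the left.

Stack     Input        Action
-----------------------------
L $       num , num $  output L → T L'
T L' $    num , num $  output T → num
num L' $  num , num $  match 'num'
L' $      , num $      output L' → , T L'
, T L' $  , num $      match ','
T L' $    num $        output T → num
num L' $  num $        match 'num'
L' $      $            output L' → ε
$         $            accept

The string is accepted.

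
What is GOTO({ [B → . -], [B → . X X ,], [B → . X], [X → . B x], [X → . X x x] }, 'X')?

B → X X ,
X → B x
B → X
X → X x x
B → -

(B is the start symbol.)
GOTO(I, 'X') = CLOSURE({ [A → αX.β] : [A → α.Xβ] ∈ I, X = 'X' })

Items with dot before 'X', with the dot advanced:
  [B → . X] → [B → X .]
  [B → . X X ,] → [B → X . X ,]
  [X → . X x x] → [X → X . x x]
Closure of the advanced items:
  [B → X . X ,] has the dot before X: add [X → . B x], [X → . X x x]
  [X → . B x] has the dot before B: add [B → . X X ,], [B → . X], [B → . -]

GOTO = { [B → . -], [B → . X X ,], [B → . X], [B → X . X ,], [B → X .], [X → . B x], [X → . X x x], [X → X . x x] }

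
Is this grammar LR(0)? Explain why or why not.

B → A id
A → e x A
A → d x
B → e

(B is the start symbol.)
A grammar is LR(0) if no state in the canonical LR(0) collection has:
  - both a shift item (dot before a terminal) and a complete item (shift-reduce conflict), or
  - two or more complete items (reduce-reduce conflict; the accept item [B' → B .] counts as a complete item here).

Augment with B' → B and build the canonical LR(0) collection (I0 = CLOSURE({[B' → . B]}), then GOTO on every symbol after a dot until no new states appear). It has 10 states:
  I0: { [A → . d x], [A → . e x A], [B → . A id], [B → . e], [B' → . B] }  — shift
  I1: { [B → A . id] }  — shift
  I2: { [B' → B .] }  — accept
  I3: { [A → d . x] }  — shift
  I4: { [A → e . x A], [B → e .] }  — shift, reduce
  I5: { [A → . d x], [A → . e x A], [A → e x . A] }  — shift
  I6: { [A → e x A .] }  — reduce
  I7: { [A → e . x A] }  — shift
  I8: { [A → d x .] }  — reduce
  I9: { [B → A id .] }  — reduce

Conflict in state I4:
  Shift-reduce conflict between [B → e .] and [A → e . x A]
So the grammar is NOT LR(0).

Answer: No. Shift-reduce conflict between [B → e .] and [A → e . x A]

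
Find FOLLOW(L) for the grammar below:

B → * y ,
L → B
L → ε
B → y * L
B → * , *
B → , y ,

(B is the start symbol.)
{ $ }

In B → y * L: L is at the end, add FOLLOW(B)

The FOLLOW sets referred to above (computed the same way, to a fixed point):
  FOLLOW(B) = { $ }

Taking the union: FOLLOW(L) = { $ }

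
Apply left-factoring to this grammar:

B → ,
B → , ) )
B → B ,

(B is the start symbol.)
Left-factoring transforms A → αβ₁ | αβ₂ into A → αA' and A' → β₁ | β₂
(α is the longest common prefix among the alternatives). Repeat until
no nonterminal has two alternatives with a common prefix.

Round 1: B has alternatives sharing prefix ','. Introduce B': B → , B'
  Add: B' → ε
  Add: B' → ) )

No remaining common prefixes — done.

Resulting grammar:
B → , B'
B' → ε
B' → ) )
B → B ,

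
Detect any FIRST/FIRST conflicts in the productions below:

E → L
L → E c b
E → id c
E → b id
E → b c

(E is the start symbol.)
Yes. E → L / E → id c on { 'id' }; E → L / E → b id on { 'b' }; E → L / E → b c on { 'b' }; E → b id / E → b c on { 'b' }

A FIRST/FIRST conflict occurs when two productions N → α and N → β for the same non-terminal have FIRST(α) ∩ FIRST(β) ≠ ∅ (with ε ∈ FIRST of a nullable right-hand side, so two nullable alternatives also conflict).

FIRST sets of the non-terminals at (or reachable through a nullable prefix from) the front of some alternative:
  FIRST(L) = { 'b', 'id' }

Productions for E:
  E → L: FIRST = { 'b', 'id' }
  E → id c: FIRST = { 'id' }
  E → b id: FIRST = { 'b' }
  E → b c: FIRST = { 'b' }
L has only one production, so no FIRST/FIRST conflict is possible there.

Conflict for E: E → L and E → id c
  Overlap: { 'id' }
Conflict for E: E → L and E → b id
  Overlap: { 'b' }
Conflict for E: E → L and E → b c
  Overlap: { 'b' }
Conflict for E: E → b id and E → b c
  Overlap: { 'b' }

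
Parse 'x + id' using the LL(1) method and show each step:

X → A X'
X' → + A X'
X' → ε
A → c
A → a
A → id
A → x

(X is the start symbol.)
LL(1) parsing maintains a stack (initially the start symbol over $) and the input. At each step: if the stack top is a terminal, match it against the current input token; if it is a non-terminal N, replace it with the RHS of M[N, lookahead] (the unique production whose predict set contains the lookahead).

Stack is shown with the top on the left.

Stack     Input     Action
--------------------------
X $       x + id $  output X → A X'
A X' $    x + id $  output A → x
x X' $    x + id $  match 'x'
X' $      + id $    output X' → + A X'
+ A X' $  + id $    match '+'
A X' $    id $      output A → id
id X' $   id $      match 'id'
X' $      $         output X' → ε
$         $         accept

The string is accepted.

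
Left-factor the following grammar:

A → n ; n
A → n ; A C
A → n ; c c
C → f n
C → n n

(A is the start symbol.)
Left-factoring transforms A → αβ₁ | αβ₂ into A → αA' and A' → β₁ | β₂
(α is the longest common prefix among the alternatives). Repeat until
no nonterminal has two alternatives with a common prefix.

Round 1: A has alternatives sharing prefix 'n ;'. Introduce A': A → n ; A'
  Add: A' → n
  Add: A' → A C
  Add: A' → c c

No remaining common prefixes — done.

Resulting grammar:
A → n ; A'
A' → n
A' → A C
A' → c c
C → f n
C → n n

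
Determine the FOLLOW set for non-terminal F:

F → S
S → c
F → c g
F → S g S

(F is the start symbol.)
To compute FOLLOW(F), find every occurrence of F on a right-hand side N → α F β: add FIRST(β) \ {ε}, and if β is empty or nullable also add FOLLOW(N). Iterate to a fixed point.

F is the start symbol, so $ ∈ FOLLOW(F).
F does not occur on any right-hand side.

Taking the union: FOLLOW(F) = { $ }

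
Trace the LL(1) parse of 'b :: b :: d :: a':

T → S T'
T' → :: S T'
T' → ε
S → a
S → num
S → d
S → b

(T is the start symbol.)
LL(1) parsing maintains a stack (initially the start symbol over $) and the input. At each step: if the stack top is a terminal, match it against the current input token; if it is a non-terminal N, replace it with the RHS of M[N, lookahead] (the unique production whose predict set contains the lookahead).

Stack is shown with the top on the left.

Stack      Input               Action
-------------------------------------
T $        b :: b :: d :: a $  output T → S T'
S T' $     b :: b :: d :: a $  output S → b
b T' $     b :: b :: d :: a $  match 'b'
T' $       :: b :: d :: a $    output T' → :: S T'
:: S T' $  :: b :: d :: a $    match '::'
S T' $     b :: d :: a $       output S → b
b T' $     b :: d :: a $       match 'b'
T' $       :: d :: a $         output T' → :: S T'
:: S T' $  :: d :: a $         match '::'
S T' $     d :: a $            output S → d
d T' $     d :: a $            match 'd'
T' $       :: a $              output T' → :: S T'
:: S T' $  :: a $              match '::'
S T' $     a $                 output S → a
a T' $     a $                 match 'a'
T' $       $                   output T' → ε
$          $                   accept

The string is accepted.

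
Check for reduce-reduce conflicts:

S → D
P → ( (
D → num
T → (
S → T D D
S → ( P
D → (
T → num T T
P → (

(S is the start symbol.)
Yes — I1: [D → ( .] vs [T → ( .]

A reduce-reduce conflict occurs when an LR(0) state has two complete items [A → α .] and [B → β .] — both call for a reduction, and with no lookahead the parser cannot choose between them.

Augment with S' → S and build the canonical LR(0) collection (I0 = CLOSURE({[S' → . S]}), then GOTO on every symbol after a dot until no new states appear). It has 17 states:
  I0: { [D → . (], [D → . num], [S → . ( P], [S → . D], [S → . T D D], [S' → . S], [T → . (], [T → . num T T] }  — shift
  I1: { [D → ( .], [P → . ( (], [P → . (], [S → ( . P], [T → ( .] }  — shift, 2 reduces
  I2: { [S → D .] }  — reduce
  I3: { [S' → S .] }  — accept
  I4: { [D → . (], [D → . num], [S → T . D D] }  — shift
  I5: { [D → num .], [T → . (], [T → . num T T], [T → num . T T] }  — shift, reduce
  I6: { [T → ( .] }  — reduce
  I7: { [T → . (], [T → . num T T], [T → num T . T] }  — shift
  I8: { [T → . (], [T → . num T T], [T → num . T T] }  — shift
  I9: { [T → num T T .] }  — reduce
  I10: { [D → ( .] }  — reduce
  I11: { [D → . (], [D → . num], [S → T D . D] }  — shift
  I12: { [D → num .] }  — reduce
  I13: { [S → T D D .] }  — reduce
  I14: { [P → ( . (], [P → ( .] }  — shift, reduce
  I15: { [S → ( P .] }  — reduce
  I16: { [P → ( ( .] }  — reduce

I1 contains complete items [D → ( .], [T → ( .] — reduce-reduce conflict.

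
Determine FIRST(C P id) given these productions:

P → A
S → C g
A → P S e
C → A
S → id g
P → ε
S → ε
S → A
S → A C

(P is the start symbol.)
{ 'e', 'id' }

FIRST sets of the non-terminals involved (from the grammar, by fixed-point iteration):
  FIRST(C) = { 'e', 'id' }

To compute FIRST(C P id), process the symbols left to right:
Symbol C is a non-terminal. Add FIRST(C) \ {ε} = { 'e', 'id' }
C is not nullable (ε ∉ FIRST(C)), so stop here.
FIRST(C P id) = { 'e', 'id' }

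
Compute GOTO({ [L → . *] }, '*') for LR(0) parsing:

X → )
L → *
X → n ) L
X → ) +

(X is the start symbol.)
GOTO(I, '*') = CLOSURE({ [A → αX.β] : [A → α.Xβ] ∈ I, X = '*' })

Items with dot before '*', with the dot advanced:
  [L → . *] → [L → * .]
Closure adds nothing (no advanced item has the dot before a non-terminal).

GOTO = { [L → * .] }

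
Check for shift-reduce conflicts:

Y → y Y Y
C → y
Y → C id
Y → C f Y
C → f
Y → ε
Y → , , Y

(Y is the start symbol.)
A shift-reduce conflict occurs when an LR(0) state has both:
  - a complete (reduce) item [A → α .] (dot at the end), and
  - a shift item [B → β . c γ] (dot before a terminal).

Augment with Y' → Y and build the canonical LR(0) collection (I0 = CLOSURE({[Y' → . Y]}), then GOTO on every symbol after a dot until no new states appear). It has 13 states:
  I0: { [C → . f], [C → . y], [Y → . , , Y], [Y → . C f Y], [Y → . C id], [Y → . y Y Y], [Y → .], [Y' → . Y] }  — shift, reduce
  I1: { [Y → , . , Y] }  — shift
  I2: { [Y → C . f Y], [Y → C . id] }  — shift
  I3: { [Y' → Y .] }  — accept
  I4: { [C → f .] }  — reduce
  I5: { [C → . f], [C → . y], [C → y .], [Y → . , , Y], [Y → . C f Y], [Y → . C id], [Y → . y Y Y], [Y → .], [Y → y . Y Y] }  — shift, 2 reduces
  I6: { [C → . f], [C → . y], [Y → . , , Y], [Y → . C f Y], [Y → . C id], [Y → . y Y Y], [Y → .], [Y → y Y . Y] }  — shift, reduce
  I7: { [Y → y Y Y .] }  — reduce
  I8: { [C → . f], [C → . y], [Y → . , , Y], [Y → . C f Y], [Y → . C id], [Y → . y Y Y], [Y → .], [Y → C f . Y] }  — shift, reduce
  I9: { [Y → C id .] }  — reduce
  I10: { [Y → C f Y .] }  — reduce
  I11: { [C → . f], [C → . y], [Y → , , . Y], [Y → . , , Y], [Y → . C f Y], [Y → . C id], [Y → . y Y Y], [Y → .] }  — shift, reduce
  I12: { [Y → , , Y .] }  — reduce

I0 contains reduce item [Y → .] and shift items [C → . f], [C → . y], [Y → . , , Y], [Y → . y Y Y] — shift-reduce conflict.
I5 contains reduce items [C → y .], [Y → .] and shift items [C → . f], [C → . y], [Y → . , , Y], [Y → . y Y Y] — shift-reduce conflict.
I6 contains reduce item [Y → .] and shift items [C → . f], [C → . y], [Y → . , , Y], [Y → . y Y Y] — shift-reduce conflict.
I8 contains reduce item [Y → .] and shift items [C → . f], [C → . y], [Y → . , , Y], [Y → . y Y Y] — shift-reduce conflict.
I11 contains reduce item [Y → .] and shift items [C → . f], [C → . y], [Y → . , , Y], [Y → . y Y Y] — shift-reduce conflict.

Answer: Yes — I0: [Y → .] vs [C → . f]; I5: [C → y .] vs [C → . f]; I6: [Y → .] vs [C → . f]; I8: [Y → .] vs [C → . f]; I11: [Y → .] vs [C → . f]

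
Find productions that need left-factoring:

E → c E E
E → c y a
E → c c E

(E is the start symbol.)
Left-factoring is needed when two productions for the same non-terminal
share a common prefix on the right-hand side.

Productions for E:
  E → c E E
  E → c y a
  E → c c E

Found common prefix 'c' in productions for E

Answer: Yes, E has productions with common prefix 'c'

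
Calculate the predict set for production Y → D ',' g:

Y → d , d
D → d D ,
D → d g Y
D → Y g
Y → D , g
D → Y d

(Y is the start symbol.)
PREDICT(Y → D ',' g) = (FIRST(RHS) \ {ε}) ∪ (FOLLOW(Y) if ε ∈ FIRST(RHS), i.e. RHS ⇒* ε)
FIRST(D) = { 'd' }
FIRST(D ',' g) = { 'd' }
ε ∉ FIRST(D ',' g), so FOLLOW(Y) is not added.
PREDICT(Y → D ',' g) = { 'd' }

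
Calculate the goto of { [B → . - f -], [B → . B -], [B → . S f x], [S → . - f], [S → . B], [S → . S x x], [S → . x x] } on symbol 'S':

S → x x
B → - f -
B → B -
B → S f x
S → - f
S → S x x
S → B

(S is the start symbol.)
GOTO(I, 'S') = CLOSURE({ [A → αX.β] : [A → α.Xβ] ∈ I, X = 'S' })

Items with dot before 'S', with the dot advanced:
  [B → . S f x] → [B → S . f x]
  [S → . S x x] → [S → S . x x]
Closure adds nothing (no advanced item has the dot before a non-terminal).

GOTO = { [B → S . f x], [S → S . x x] }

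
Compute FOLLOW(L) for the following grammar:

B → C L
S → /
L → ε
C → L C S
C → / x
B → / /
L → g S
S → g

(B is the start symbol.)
To compute FOLLOW(L), find every occurrence of L on a right-hand side N → α L β: add FIRST(β) \ {ε}, and if β is empty or nullable also add FOLLOW(N). Iterate to a fixed point.

In B → C L: L is at the end, add FOLLOW(B)
In C → L C S: L is followed by C S, add FIRST(C S) \ {ε} = { '/', 'g' }

The FOLLOW sets referred to above (computed the same way, to a fixed point):
  FOLLOW(B) = { $ }

Taking the union: FOLLOW(L) = { $, '/', 'g' }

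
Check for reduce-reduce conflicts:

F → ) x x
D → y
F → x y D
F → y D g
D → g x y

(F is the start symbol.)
A reduce-reduce conflict occurs when an LR(0) state has two complete items [A → α .] and [B → β .] — both call for a reduction, and with no lookahead the parser cannot choose between them.

Augment with F' → F and build the canonical LR(0) collection (I0 = CLOSURE({[F' → . F]}), then GOTO on every symbol after a dot until no new states appear). It has 15 states:
  I0: { [F → . ) x x], [F → . x y D], [F → . y D g], [F' → . F] }  — shift
  I1: { [F → ) . x x] }  — shift
  I2: { [F' → F .] }  — accept
  I3: { [F → x . y D] }  — shift
  I4: { [D → . g x y], [D → . y], [F → y . D g] }  — shift
  I5: { [F → y D . g] }  — shift
  I6: { [D → g . x y] }  — shift
  I7: { [D → y .] }  — reduce
  I8: { [D → g x . y] }  — shift
  I9: { [D → g x y .] }  — reduce
  I10: { [F → y D g .] }  — reduce
  I11: { [D → . g x y], [D → . y], [F → x y . D] }  — shift
  I12: { [F → x y D .] }  — reduce
  I13: { [F → ) x . x] }  — shift
  I14: { [F → ) x x .] }  — reduce

No state contains more than one complete item.

Answer: No reduce-reduce conflicts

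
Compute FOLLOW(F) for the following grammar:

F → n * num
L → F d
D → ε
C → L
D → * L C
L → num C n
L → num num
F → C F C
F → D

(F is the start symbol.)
{ $, '*', 'd', 'n', 'num' }

To compute FOLLOW(F), find every occurrence of F on a right-hand side N → α F β: add FIRST(β) \ {ε}, and if β is empty or nullable also add FOLLOW(N). Iterate to a fixed point.

F is the start symbol, so $ ∈ FOLLOW(F).
In L → F d: F is followed by d, add FIRST(d) \ {ε} = { 'd' }
In F → C F C: F is followed by C, add FIRST(C) \ {ε} = { '*', 'd', 'n', 'num' }

Taking the union: FOLLOW(F) = { $, '*', 'd', 'n', 'num' }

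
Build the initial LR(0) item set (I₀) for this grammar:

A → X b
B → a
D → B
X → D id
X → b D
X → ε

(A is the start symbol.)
{ [A → . X b], [A' → . A], [B → . a], [D → . B], [X → . D id], [X → . b D], [X → .] }

First, augment the grammar with A' → A
I₀ = CLOSURE({ [A' → . A] }):
  [A' → . A] has the dot before A: add [A → . X b]
  [A → . X b] has the dot before X: add [X → . D id], [X → . b D], [X → .]
  [X → . D id] has the dot before D: add [D → . B]
  [D → . B] has the dot before B: add [B → . a]
No further items can be added.

I₀ = { [A → . X b], [A' → . A], [B → . a], [D → . B], [X → . D id], [X → . b D], [X → .] }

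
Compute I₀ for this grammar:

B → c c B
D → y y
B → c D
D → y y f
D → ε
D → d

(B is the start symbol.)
{ [B → . c D], [B → . c c B], [B' → . B] }

First, augment the grammar with B' → B
I₀ = CLOSURE({ [B' → . B] }):
  [B' → . B] has the dot before B: add [B → . c c B], [B → . c D]
No further items can be added.

I₀ = { [B → . c D], [B → . c c B], [B' → . B] }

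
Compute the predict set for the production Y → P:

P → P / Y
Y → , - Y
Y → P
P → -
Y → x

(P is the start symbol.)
PREDICT(Y → P) = (FIRST(RHS) \ {ε}) ∪ (FOLLOW(Y) if ε ∈ FIRST(RHS), i.e. RHS ⇒* ε)
FIRST(P) = { '-' }
FIRST(P) = { '-' }
ε ∉ FIRST(P), so FOLLOW(Y) is not added.
PREDICT(Y → P) = { '-' }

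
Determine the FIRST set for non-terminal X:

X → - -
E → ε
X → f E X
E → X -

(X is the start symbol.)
From X → - -:
  - '-' is a terminal: add '-' and stop
From X → f E X:
  - f is a terminal: add 'f' and stop

Collecting: FIRST(X) = { '-', 'f' }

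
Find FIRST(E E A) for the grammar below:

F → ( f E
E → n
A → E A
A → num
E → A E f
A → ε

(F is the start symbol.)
{ 'n', 'num' }

FIRST sets of the non-terminals involved (from the grammar, by fixed-point iteration):
  FIRST(E) = { 'n', 'num' }

To compute FIRST(E E A), process the symbols left to right:
Symbol E is a non-terminal. Add FIRST(E) \ {ε} = { 'n', 'num' }
E is not nullable (ε ∉ FIRST(E)), so stop here.
FIRST(E E A) = { 'n', 'num' }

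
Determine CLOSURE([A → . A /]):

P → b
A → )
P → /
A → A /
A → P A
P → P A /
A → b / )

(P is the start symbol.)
To compute CLOSURE, for each item [A → α.Bβ] where B is a non-terminal, add [B → .γ] for all productions B → γ; repeat for the newly added items until nothing changes.

Start with: [A → . A /]
  [A → . A /] has the dot before A: add [A → . )], [A → . P A], [A → . b / )]
  [A → . P A] has the dot before P: add [P → . b], [P → . /], [P → . P A /]
No further items can be added.

CLOSURE = { [A → . )], [A → . A /], [A → . P A], [A → . b / )], [P → . /], [P → . P A /], [P → . b] }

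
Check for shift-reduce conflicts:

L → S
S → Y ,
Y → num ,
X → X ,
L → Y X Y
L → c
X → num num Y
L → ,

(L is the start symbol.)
Augment with L' → L and build the canonical LR(0) collection (I0 = CLOSURE({[L' → . L]}), then GOTO on every symbol after a dot until no new states appear). It has 15 states:
  I0: { [L → . ,], [L → . S], [L → . Y X Y], [L → . c], [L' → . L], [S → . Y ,], [Y → . num ,] }  — shift
  I1: { [L → , .] }  — reduce
  I2: { [L' → L .] }  — accept
  I3: { [L → S .] }  — reduce
  I4: { [L → Y . X Y], [S → Y . ,], [X → . X ,], [X → . num num Y] }  — shift
  I5: { [L → c .] }  — reduce
  I6: { [Y → num . ,] }  — shift
  I7: { [Y → num , .] }  — reduce
  I8: { [S → Y , .] }  — reduce
  I9: { [L → Y X . Y], [X → X . ,], [Y → . num ,] }  — shift
  I10: { [X → num . num Y] }  — shift
  I11: { [X → num num . Y], [Y → . num ,] }  — shift
  I12: { [X → num num Y .] }  — reduce
  I13: { [X → X , .] }  — reduce
  I14: { [L → Y X Y .] }  — reduce

No state contains both a complete item and a shift item.

Answer: No shift-reduce conflicts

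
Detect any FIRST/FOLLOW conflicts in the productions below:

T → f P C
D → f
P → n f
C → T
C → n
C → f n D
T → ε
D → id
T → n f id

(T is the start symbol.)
No FIRST/FOLLOW conflicts.

A FIRST/FOLLOW conflict occurs when a non-terminal N has a nullable alternative N → β (β ⇒* ε) and another alternative N → α with FIRST(α) ∩ FOLLOW(N) ≠ ∅: on such a lookahead the parser cannot decide between expanding α and letting N vanish via β.

Nullable non-terminals: C, T.
FIRST sets used below: FIRST(T) = { 'f', 'n', ε }

C: nullable alternative(s) C → T; FOLLOW(C) = { $ }
  C → T: FIRST \ {ε} = { 'f', 'n' } — this is the only nullable alternative, skip
  C → n: FIRST \ {ε} = { 'n' } — disjoint from FOLLOW(C)
  C → f n D: FIRST \ {ε} = { 'f' } — disjoint from FOLLOW(C)

T: nullable alternative(s) T → ε; FOLLOW(T) = { $ }
  T → f P C: FIRST \ {ε} = { 'f' } — disjoint from FOLLOW(T)
  T → ε: FIRST \ {ε} = { } — this is the only nullable alternative, skip
  T → n f id: FIRST \ {ε} = { 'n' } — disjoint from FOLLOW(T)

D, P have no nullable alternative, so no FIRST/FOLLOW check is needed there.

No FIRST/FOLLOW conflicts found.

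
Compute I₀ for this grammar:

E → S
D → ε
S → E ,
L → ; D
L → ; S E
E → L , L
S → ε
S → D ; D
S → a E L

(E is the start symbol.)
First, augment the grammar with E' → E
I₀ = CLOSURE({ [E' → . E] }):
  [E' → . E] has the dot before E: add [E → . S], [E → . L , L]
  [E → . S] has the dot before S: add [S → . E ,], [S → .], [S → . D ; D], [S → . a E L]
  [E → . L , L] has the dot before L: add [L → . ; D], [L → . ; S E]
  [S → . D ; D] has the dot before D: add [D → .]
No further items can be added.

I₀ = { [D → .], [E → . L , L], [E → . S], [E' → . E], [L → . ; D], [L → . ; S E], [S → . D ; D], [S → . E ,], [S → . a E L], [S → .] }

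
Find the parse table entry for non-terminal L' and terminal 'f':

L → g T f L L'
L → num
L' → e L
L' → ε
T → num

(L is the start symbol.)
To find M[L', 'f'], we find productions for L' where 'f' is in the predict set (PREDICT(N → α) = (FIRST(α) \ {ε}) ∪ (FOLLOW(N) if α ⇒* ε)).

Relevant sets:
  FOLLOW(L') = { $, 'e' }

L' → e L: PREDICT = { 'e' }
L' → ε: PREDICT = { $, 'e' }

M[L', 'f'] is empty (no production applies)

Answer: Empty (error entry)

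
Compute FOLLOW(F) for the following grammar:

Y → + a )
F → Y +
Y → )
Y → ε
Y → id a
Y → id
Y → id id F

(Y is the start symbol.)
{ $, '+' }

In Y → id id F: F is at the end, add FOLLOW(Y)

The FOLLOW sets referred to above (computed the same way, to a fixed point):
  FOLLOW(Y) = { $, '+' }

Taking the union: FOLLOW(F) = { $, '+' }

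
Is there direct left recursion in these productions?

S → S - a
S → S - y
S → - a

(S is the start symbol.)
S → S - a: LEFT RECURSIVE (starts with S)
S → S - y: LEFT RECURSIVE (starts with S)
S → - a: starts with '-'

The grammar has direct left recursion on: S.

Answer: Yes, S is left-recursive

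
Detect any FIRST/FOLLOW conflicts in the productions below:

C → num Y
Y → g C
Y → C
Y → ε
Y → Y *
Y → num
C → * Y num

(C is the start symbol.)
A FIRST/FOLLOW conflict occurs when a non-terminal N has a nullable alternative N → β (β ⇒* ε) and another alternative N → α with FIRST(α) ∩ FOLLOW(N) ≠ ∅: on such a lookahead the parser cannot decide between expanding α and letting N vanish via β.

Nullable non-terminals: Y.
FIRST sets used below: FIRST(C) = { '*', 'num' }, FIRST(Y) = { '*', 'g', 'num', ε }

Y: nullable alternative(s) Y → ε; FOLLOW(Y) = { $, '*', 'num' }
  Y → g C: FIRST \ {ε} = { 'g' } — disjoint from FOLLOW(Y)
  Y → C: FIRST \ {ε} = { '*', 'num' } — overlaps FOLLOW(Y) on { '*', 'num' }: CONFLICT
  Y → ε: FIRST \ {ε} = { } — this is the only nullable alternative, skip
  Y → Y *: FIRST \ {ε} = { '*', 'g', 'num' } — overlaps FOLLOW(Y) on { '*', 'num' }: CONFLICT
  Y → num: FIRST \ {ε} = { 'num' } — overlaps FOLLOW(Y) on { 'num' }: CONFLICT

C has no nullable alternative, so no FIRST/FOLLOW check is needed there.

So the grammar has 3 FIRST/FOLLOW conflicts (marked CONFLICT above).

Answer: Yes. Y → C with FOLLOW(Y) on { '*', 'num' }; Y → Y '*' with FOLLOW(Y) on { '*', 'num' }; Y → num with FOLLOW(Y) on { 'num' }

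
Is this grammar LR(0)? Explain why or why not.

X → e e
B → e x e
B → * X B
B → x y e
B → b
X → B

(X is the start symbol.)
Augment with X' → X and build the canonical LR(0) collection (I0 = CLOSURE({[X' → . X]}), then GOTO on every symbol after a dot until no new states appear). It has 15 states:
  I0: { [B → . * X B], [B → . b], [B → . e x e], [B → . x y e], [X → . B], [X → . e e], [X' → . X] }  — shift
  I1: { [B → * . X B], [B → . * X B], [B → . b], [B → . e x e], [B → . x y e], [X → . B], [X → . e e] }  — shift
  I2: { [X → B .] }  — reduce
  I3: { [X' → X .] }  — accept
  I4: { [B → b .] }  — reduce
  I5: { [B → e . x e], [X → e . e] }  — shift
  I6: { [B → x . y e] }  — shift
  I7: { [B → x y . e] }  — shift
  I8: { [B → x y e .] }  — reduce
  I9: { [X → e e .] }  — reduce
  I10: { [B → e x . e] }  — shift
  I11: { [B → e x e .] }  — reduce
  I12: { [B → * X . B], [B → . * X B], [B → . b], [B → . e x e], [B → . x y e] }  — shift
  I13: { [B → * X B .] }  — reduce
  I14: { [B → e . x e] }  — shift

Every state is either a pure shift/goto state or contains exactly one complete item and nothing to shift — no conflicts. The grammar is LR(0).

Answer: Yes, the grammar is LR(0)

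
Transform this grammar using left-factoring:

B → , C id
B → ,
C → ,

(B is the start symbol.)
B → , B'
B' → C id
B' → ε
C → ,

Left-factoring transforms A → αβ₁ | αβ₂ into A → αA' and A' → β₁ | β₂
(α is the longest common prefix among the alternatives). Repeat until
no nonterminal has two alternatives with a common prefix.

Round 1: B has alternatives sharing prefix ','. Introduce B': B → , B'
  Add: B' → C id
  Add: B' → ε

No remaining common prefixes — done.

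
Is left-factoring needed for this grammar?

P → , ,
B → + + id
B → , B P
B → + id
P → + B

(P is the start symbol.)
Left-factoring is needed when two productions for the same non-terminal
share a common prefix on the right-hand side.

Productions for P:
  P → , ,
  P → + B
Productions for B:
  B → + + id
  B → , B P
  B → + id

Found common prefix '+' in productions for B

Answer: Yes, B has productions with common prefix '+'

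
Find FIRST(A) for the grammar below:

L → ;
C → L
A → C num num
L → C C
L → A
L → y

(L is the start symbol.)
{ ';', 'y' }

FIRST sets of the other non-terminals involved (by the same procedure, iterated to a fixed point):
  FIRST(C) = { ';', 'y' }

From A → C num num:
  - C is a non-terminal: add FIRST(C) \ {ε} = { ';', 'y' }
    C is not nullable, so stop

Collecting: FIRST(A) = { ';', 'y' }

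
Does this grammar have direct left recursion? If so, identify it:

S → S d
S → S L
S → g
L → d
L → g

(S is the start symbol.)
S → S d: LEFT RECURSIVE (starts with S)
S → S L: LEFT RECURSIVE (starts with S)
S → g: starts with g
L → d: starts with d
L → g: starts with g

The grammar has direct left recursion on: S.

Answer: Yes, S is left-recursive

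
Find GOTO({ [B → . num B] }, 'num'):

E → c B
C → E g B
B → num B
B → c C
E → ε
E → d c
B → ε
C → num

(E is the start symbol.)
{ [B → . c C], [B → . num B], [B → .], [B → num . B] }

GOTO(I, 'num') = CLOSURE({ [A → αX.β] : [A → α.Xβ] ∈ I, X = 'num' })

Items with dot before 'num', with the dot advanced:
  [B → . num B] → [B → num . B]
Closure of the advanced items:
  [B → num . B] has the dot before B: add [B → . num B], [B → . c C], [B → .]

GOTO = { [B → . c C], [B → . num B], [B → .], [B → num . B] }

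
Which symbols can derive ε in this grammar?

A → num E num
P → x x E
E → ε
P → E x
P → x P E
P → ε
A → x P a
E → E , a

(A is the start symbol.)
{ 'E', 'P' }

ε-productions: E → ε, P → ε
So E, P are immediately nullable.
No further non-terminal can be added: every production for the remaining non-terminals contains a terminal or a non-nullable non-terminal.
Nullable = { 'E', 'P' }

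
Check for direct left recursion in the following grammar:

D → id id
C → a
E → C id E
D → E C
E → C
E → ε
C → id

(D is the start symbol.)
No direct left recursion

D → id id: starts with id
C → a: starts with a
E → C id E: starts with C
D → E C: starts with E
E → C: starts with C
E → ε: starts with ε
C → id: starts with id

No direct left recursion found.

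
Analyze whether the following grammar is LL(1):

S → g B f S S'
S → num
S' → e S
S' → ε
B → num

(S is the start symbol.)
Relevant sets:
  FOLLOW(S') = { $, 'e' }

For S:
  PREDICT(S → g B f S S') = { 'g' }
  PREDICT(S → num) = { 'num' }
For S':
  PREDICT(S' → e S) = { 'e' }
  PREDICT(S' → ε) = { $, 'e' }
B has a single production, so nothing to check there.

Conflict found: Predict set conflict for S': { 'e' }
The grammar is NOT LL(1).

Answer: No. Predict set conflict for S': { 'e' }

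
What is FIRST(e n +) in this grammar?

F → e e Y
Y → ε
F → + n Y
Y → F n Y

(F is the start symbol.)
{ 'e' }

To compute FIRST(e n +), process the symbols left to right:
Symbol e is a terminal. Add 'e' and stop.
FIRST(e n +) = { 'e' }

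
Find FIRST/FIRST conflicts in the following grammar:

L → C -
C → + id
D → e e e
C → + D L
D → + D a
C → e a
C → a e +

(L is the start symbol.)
Yes. C → '+' id / C → '+' D L on { '+' }

A FIRST/FIRST conflict occurs when two productions N → α and N → β for the same non-terminal have FIRST(α) ∩ FIRST(β) ≠ ∅ (with ε ∈ FIRST of a nullable right-hand side, so two nullable alternatives also conflict).

Productions for C:
  C → + id: FIRST = { '+' }
  C → + D L: FIRST = { '+' }
  C → e a: FIRST = { 'e' }
  C → a e +: FIRST = { 'a' }
Productions for D:
  D → e e e: FIRST = { 'e' }
  D → + D a: FIRST = { '+' }
L has only one production, so no FIRST/FIRST conflict is possible there.

Conflict for C: C → + id and C → + D L
  Overlap: { '+' }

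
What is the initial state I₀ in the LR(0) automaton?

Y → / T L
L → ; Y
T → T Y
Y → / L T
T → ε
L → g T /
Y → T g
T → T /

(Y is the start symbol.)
First, augment the grammar with Y' → Y
I₀ = CLOSURE({ [Y' → . Y] }):
  [Y' → . Y] has the dot before Y: add [Y → . / T L], [Y → . / L T], [Y → . T g]
  [Y → . T g] has the dot before T: add [T → . T Y], [T → .], [T → . T /]
No further items can be added.

I₀ = { [T → . T /], [T → . T Y], [T → .], [Y → . / L T], [Y → . / T L], [Y → . T g], [Y' → . Y] }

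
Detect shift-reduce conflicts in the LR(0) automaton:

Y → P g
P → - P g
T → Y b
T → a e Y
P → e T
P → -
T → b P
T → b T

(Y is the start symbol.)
A shift-reduce conflict occurs when an LR(0) state has both:
  - a complete (reduce) item [A → α .] (dot at the end), and
  - a shift item [B → β . c γ] (dot before a terminal).

Augment with Y' → Y and build the canonical LR(0) collection (I0 = CLOSURE({[Y' → . Y]}), then GOTO on every symbol after a dot until no new states appear). It has 17 states:
  I0: { [P → . - P g], [P → . -], [P → . e T], [Y → . P g], [Y' → . Y] }  — shift
  I1: { [P → - . P g], [P → - .], [P → . - P g], [P → . -], [P → . e T] }  — shift, reduce
  I2: { [Y → P . g] }  — shift
  I3: { [Y' → Y .] }  — accept
  I4: { [P → . - P g], [P → . -], [P → . e T], [P → e . T], [T → . Y b], [T → . a e Y], [T → . b P], [T → . b T], [Y → . P g] }  — shift
  I5: { [P → e T .] }  — reduce
  I6: { [T → Y . b] }  — shift
  I7: { [T → a . e Y] }  — shift
  I8: { [P → . - P g], [P → . -], [P → . e T], [T → . Y b], [T → . a e Y], [T → . b P], [T → . b T], [T → b . P], [T → b . T], [Y → . P g] }  — shift
  I9: { [T → b P .], [Y → P . g] }  — shift, reduce
  I10: { [T → b T .] }  — reduce
  I11: { [Y → P g .] }  — reduce
  I12: { [P → . - P g], [P → . -], [P → . e T], [T → a e . Y], [Y → . P g] }  — shift
  I13: { [T → a e Y .] }  — reduce
  I14: { [T → Y b .] }  — reduce
  I15: { [P → - P . g] }  — shift
  I16: { [P → - P g .] }  — reduce

I1 contains reduce item [P → - .] and shift items [P → . -], [P → . - P g], [P → . e T] — shift-reduce conflict.
I9 contains reduce item [T → b P .] and shift item [Y → P . g] — shift-reduce conflict.

Answer: Yes — I1: [P → - .] vs [P → . -]; I9: [T → b P .] vs [Y → P . g]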